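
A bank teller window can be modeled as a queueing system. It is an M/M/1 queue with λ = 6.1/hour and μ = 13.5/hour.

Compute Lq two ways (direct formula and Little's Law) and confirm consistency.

Method 1 (direct): Lq = λ²/(μ(μ-λ)) = 37.21/(13.5 × 7.40) = 0.3725

Method 2 (Little's Law):
W = 1/(μ-λ) = 1/7.40 = 0.135135
Wq = W - 1/μ = 0.135135 - 0.0740741 = 0.06106
Lq = λWq = 6.1 × 0.06106 = 0.3725 ✔ (matches Method 1)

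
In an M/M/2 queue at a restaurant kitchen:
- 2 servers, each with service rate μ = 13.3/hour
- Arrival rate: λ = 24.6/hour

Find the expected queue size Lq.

Traffic intensity: ρ = λ/(cμ) = 24.6/(2×13.3) = 0.9248
Since ρ = 0.9248 < 1, system is stable.
Offered load a = λ/μ = cρ = 24.6/13.3 = 1.8496
P₀ = [ Σₙ₌₀^1 aⁿ/n! + a^2/(2!(1-ρ)) ]⁻¹
Σ = a^0/0! + a^1/1! = 1.0000 + 1.8496 = 2.8496
a^2/(2!(1-ρ)) = 3.42111/(2 × 0.0751880) = 22.7504
P₀ = 1/(2.8496 + 22.7504) = 0.03906
Lq = P₀·a^2·ρ / (2!(1-ρ)²) = 0.0390625 × 3.42111 × 0.924812 / (2 × 0.00565323) = 10.9308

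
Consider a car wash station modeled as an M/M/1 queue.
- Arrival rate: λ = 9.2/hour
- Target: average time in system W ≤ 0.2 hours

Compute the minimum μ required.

For M/M/1: W = 1/(μ-λ)
Need W ≤ 0.2, so 1/(μ-λ) ≤ 0.2
μ - λ ≥ 1/0.2 = 5.0000
μ ≥ 9.2 + 5.0000 = 14.2000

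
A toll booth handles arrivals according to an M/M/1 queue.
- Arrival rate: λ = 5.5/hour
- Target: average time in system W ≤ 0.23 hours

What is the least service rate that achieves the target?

For M/M/1: W = 1/(μ-λ)
Need W ≤ 0.23, so 1/(μ-λ) ≤ 0.23
μ - λ ≥ 1/0.23 = 4.3478
μ ≥ 5.5 + 4.3478 = 9.8478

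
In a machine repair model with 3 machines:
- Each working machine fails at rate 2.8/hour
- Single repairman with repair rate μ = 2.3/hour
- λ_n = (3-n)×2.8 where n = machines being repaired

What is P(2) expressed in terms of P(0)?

P(2)/P(0) = ∏_{i=0}^{2-1} λ_i/μ_{i+1}
= (3-0)×2.8/2.3 × (3-1)×2.8/2.3
= 8.8922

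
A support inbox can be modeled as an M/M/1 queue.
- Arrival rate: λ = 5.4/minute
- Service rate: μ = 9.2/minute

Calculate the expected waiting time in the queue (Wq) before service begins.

First, compute utilization: ρ = λ/μ = 5.4/9.2 = 0.5870
For M/M/1: Wq = λ/(μ(μ-λ))
Wq = 5.4/(9.2 × (9.2-5.4))
Wq = 5.4/(9.2 × 3.80)
Wq = 0.1545 minutes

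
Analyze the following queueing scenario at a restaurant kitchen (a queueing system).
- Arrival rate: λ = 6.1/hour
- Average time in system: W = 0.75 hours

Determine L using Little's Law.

Little's Law: L = λW
L = 6.1 × 0.75 = 4.5750 orders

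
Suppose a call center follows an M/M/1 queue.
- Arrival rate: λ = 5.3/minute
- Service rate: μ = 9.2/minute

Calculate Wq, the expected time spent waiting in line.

First, compute utilization: ρ = λ/μ = 5.3/9.2 = 0.5761
For M/M/1: Wq = λ/(μ(μ-λ))
Wq = 5.3/(9.2 × (9.2-5.3))
Wq = 5.3/(9.2 × 3.90)
Wq = 0.1477 minutes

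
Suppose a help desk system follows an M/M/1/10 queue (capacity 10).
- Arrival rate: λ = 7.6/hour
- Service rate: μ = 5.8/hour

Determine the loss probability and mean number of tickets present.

ρ = λ/μ = 7.6/5.8 = 1.31034
P₀ = (1-ρ)/(1-ρ^(K+1)) = (1-1.31034)/(1-1.31034^11) = -0.31034/-18.5535 = 0.01673
P_K = P₀×ρ^K = 0.016727 × 1.31034^10 = 0.016727 × 14.9224 = 0.2496
Blocking probability P_10 = 0.2496 (24.96%)
L = ρ[1 - (K+1)ρ^K + Kρ^(K+1)] / [(1-ρ)(1-ρ^(K+1))]
L = 1.31034 × (1 - 11×14.92244 + 10×19.55348) / ((1 - 1.31034) × (1 - 19.55348)) = 7.3706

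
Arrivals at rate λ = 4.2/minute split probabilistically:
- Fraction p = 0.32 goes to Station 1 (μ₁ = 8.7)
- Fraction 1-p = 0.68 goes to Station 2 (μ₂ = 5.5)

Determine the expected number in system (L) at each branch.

Effective rates: λ₁ = 4.2×0.32 = 1.344, λ₂ = 4.2×0.68 = 2.856
Station 1: ρ₁ = 1.344/8.7 = 0.1545, L₁ = ρ₁/(1-ρ₁) = 0.1545/(1-0.1545) = 0.1827
Station 2: ρ₂ = 2.856/5.5 = 0.51927, L₂ = ρ₂/(1-ρ₂) = 0.51927/(1-0.51927) = 1.0802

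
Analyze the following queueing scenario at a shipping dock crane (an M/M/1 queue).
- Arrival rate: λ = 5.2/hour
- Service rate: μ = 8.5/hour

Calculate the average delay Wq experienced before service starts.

First, compute utilization: ρ = λ/μ = 5.2/8.5 = 0.6118
For M/M/1: Wq = λ/(μ(μ-λ))
Wq = 5.2/(8.5 × (8.5-5.2))
Wq = 5.2/(8.5 × 3.30)
Wq = 0.1854 hours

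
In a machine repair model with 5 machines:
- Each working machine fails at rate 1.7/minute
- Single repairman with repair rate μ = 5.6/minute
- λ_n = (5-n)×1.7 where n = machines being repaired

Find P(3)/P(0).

P(3)/P(0) = ∏_{i=0}^{3-1} λ_i/μ_{i+1}
= (5-0)×1.7/5.6 × (5-1)×1.7/5.6 × (5-2)×1.7/5.6
= 1.6785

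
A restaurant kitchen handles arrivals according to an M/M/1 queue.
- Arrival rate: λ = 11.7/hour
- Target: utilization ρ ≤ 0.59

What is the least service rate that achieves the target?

ρ = λ/μ, so μ = λ/ρ
μ ≥ 11.7/0.59 = 19.8305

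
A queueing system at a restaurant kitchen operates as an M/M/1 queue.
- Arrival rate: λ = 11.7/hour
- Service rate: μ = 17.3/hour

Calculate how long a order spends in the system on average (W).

First, compute utilization: ρ = λ/μ = 11.7/17.3 = 0.6763
For M/M/1: W = 1/(μ-λ)
W = 1/(17.3-11.7) = 1/5.60
W = 0.1786 hours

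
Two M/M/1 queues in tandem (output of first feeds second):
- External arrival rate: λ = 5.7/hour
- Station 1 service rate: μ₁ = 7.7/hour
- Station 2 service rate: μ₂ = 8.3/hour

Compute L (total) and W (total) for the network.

By Jackson's theorem, each station behaves as independent M/M/1.
Station 1: ρ₁ = 5.7/7.7 = 0.7403, L₁ = ρ₁/(1-ρ₁) = λ/(μ₁-λ) = 5.7/2.00 = 2.8500
Station 2: ρ₂ = 5.7/8.3 = 0.6867, L₂ = ρ₂/(1-ρ₂) = λ/(μ₂-λ) = 5.7/2.60 = 2.1923
Total: L = L₁ + L₂ = 2.8500 + 2.1923 = 5.0423
W = L/λ = 5.0423/5.7 = 0.8846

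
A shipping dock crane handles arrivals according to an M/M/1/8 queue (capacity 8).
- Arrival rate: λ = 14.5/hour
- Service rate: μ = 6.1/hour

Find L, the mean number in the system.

ρ = λ/μ = 14.5/6.1 = 2.37705
P₀ = (1-ρ)/(1-ρ^(K+1)) = (1-2.37705)/(1-2.37705^9) = -1.3771/-2421.9522 = 0.0005686
P_K = P₀×ρ^K = 0.00056857 × 2.37705^8 = 0.00056857 × 1019.3106 = 0.5795
L = ρ[1 - (K+1)ρ^K + Kρ^(K+1)] / [(1-ρ)(1-ρ^(K+1))]
L = 2.37705 × (1 - 9×1019.3106 + 8×2422.9522) / ((1 - 2.37705) × (1 - 2422.9522)) = 7.2775 containers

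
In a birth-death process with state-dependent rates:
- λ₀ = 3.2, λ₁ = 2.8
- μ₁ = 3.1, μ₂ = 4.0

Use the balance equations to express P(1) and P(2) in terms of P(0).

Balance equations:
State 0: λ₀P₀ = μ₁P₁ → P₁ = (λ₀/μ₁)P₀ = (3.2/3.1)P₀ = 1.0323P₀
State 1: P₂ = (λ₀λ₁)/(μ₁μ₂)P₀ = (3.2×2.8)/(3.1×4.0)P₀ = 0.7226P₀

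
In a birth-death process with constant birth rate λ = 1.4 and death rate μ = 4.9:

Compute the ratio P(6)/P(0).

For constant rates: P(n)/P(0) = (λ/μ)^n
P(6)/P(0) = (1.4/4.9)^6 = 0.285714^6 = 0.0005440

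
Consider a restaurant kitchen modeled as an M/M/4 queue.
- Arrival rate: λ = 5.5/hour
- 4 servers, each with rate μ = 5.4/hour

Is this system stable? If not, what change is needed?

Stability requires ρ = λ/(cμ) < 1
ρ = 5.5/(4 × 5.4) = 5.5/21.60 = 0.2546
Since 0.2546 < 1, the system is STABLE.
The servers are busy 25.46% of the time.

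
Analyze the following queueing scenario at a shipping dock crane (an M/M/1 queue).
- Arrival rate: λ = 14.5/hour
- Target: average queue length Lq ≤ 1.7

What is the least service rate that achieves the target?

For M/M/1: Lq = λ²/(μ(μ-λ))
Need Lq ≤ 1.7, i.e. μ(μ-λ) ≥ λ²/1.7
μ² - 14.5μ - 210.25/1.7 ≥ 0  →  μ² - 14.5μ - 123.67647 ≥ 0
Quadratic formula (positive root): μ = [λ + √(λ² + 4×123.67647)]/2
Discriminant: 210.25 + 4×123.67647 = 704.9559, √704.9559 = 26.5510
μ ≥ (14.5 + 26.5510)/2 = 20.5255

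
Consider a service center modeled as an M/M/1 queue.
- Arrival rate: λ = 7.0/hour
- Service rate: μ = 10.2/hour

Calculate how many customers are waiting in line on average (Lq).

ρ = λ/μ = 7.0/10.2 = 0.6863
For M/M/1: Lq = λ²/(μ(μ-λ))
Lq = 49.00/(10.2 × 3.20)
Lq = 1.5012 customers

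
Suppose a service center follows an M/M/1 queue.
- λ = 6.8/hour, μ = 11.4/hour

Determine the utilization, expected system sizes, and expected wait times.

Step 1: ρ = λ/μ = 6.8/11.4 = 0.5965
Step 2: L = λ/(μ-λ) = 6.8/4.60 = 1.4783
Step 3: Lq = λ²/(μ(μ-λ)) = 46.24/(11.4×4.60) = 0.8818
Step 4: W = 1/(μ-λ) = 1/4.60 = 0.2174
Step 5: Wq = λ/(μ(μ-λ)) = 6.8/(11.4×4.60) = 0.1297
Step 6: P(0) = 1-ρ = 0.4035
Verify: L = λW = 6.8×0.2174 = 1.4783 ✔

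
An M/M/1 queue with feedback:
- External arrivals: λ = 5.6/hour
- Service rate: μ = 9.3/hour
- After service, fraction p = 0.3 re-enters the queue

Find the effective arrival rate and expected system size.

Effective arrival rate: λ_eff = λ/(1-p) = 5.6/(1-0.3) = 5.6/0.70 = 8.0000
ρ = λ_eff/μ = 8.0000/9.3 = 0.860215
L = ρ/(1-ρ) = 0.860215/(1-0.860215) = 6.1538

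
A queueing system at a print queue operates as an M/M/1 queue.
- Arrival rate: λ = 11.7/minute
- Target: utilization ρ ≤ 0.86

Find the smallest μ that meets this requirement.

ρ = λ/μ, so μ = λ/ρ
μ ≥ 11.7/0.86 = 13.6047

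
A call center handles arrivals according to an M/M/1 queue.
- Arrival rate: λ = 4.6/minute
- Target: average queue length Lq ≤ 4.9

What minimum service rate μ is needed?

For M/M/1: Lq = λ²/(μ(μ-λ))
Need Lq ≤ 4.9, i.e. μ(μ-λ) ≥ λ²/4.9
μ² - 4.6μ - 21.16/4.9 ≥ 0  →  μ² - 4.6μ - 4.31837 ≥ 0
Quadratic formula (positive root): μ = [λ + √(λ² + 4×4.31837)]/2
Discriminant: 21.16 + 4×4.31837 = 38.4335, √38.4335 = 6.1995
μ ≥ (4.6 + 6.1995)/2 = 5.3997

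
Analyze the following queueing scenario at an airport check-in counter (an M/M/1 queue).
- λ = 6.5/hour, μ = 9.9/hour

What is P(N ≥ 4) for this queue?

ρ = λ/μ = 6.5/9.9 = 0.65657
P(N ≥ n) = ρⁿ
P(N ≥ 4) = 0.65657^4
P(N ≥ 4) = 0.1858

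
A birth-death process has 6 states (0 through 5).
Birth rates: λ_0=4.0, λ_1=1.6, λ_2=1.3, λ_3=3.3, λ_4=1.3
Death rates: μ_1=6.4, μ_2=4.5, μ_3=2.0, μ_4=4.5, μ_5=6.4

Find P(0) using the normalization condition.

Ratios P(n)/P(0) = (λ₀···λₙ₋₁)/(μ₁···μₙ):
P(1)/P(0) = (4.0)/(6.4) = 0.62500
P(2)/P(0) = (4.0×1.6)/(6.4×4.5) = 0.22222
P(3)/P(0) = (4.0×1.6×1.3)/(6.4×4.5×2.0) = 0.14444
P(4)/P(0) = (4.0×1.6×1.3×3.3)/(6.4×4.5×2.0×4.5) = 0.10593
P(5)/P(0) = (4.0×1.6×1.3×3.3×1.3)/(6.4×4.5×2.0×4.5×6.4) = 0.021516

Normalization: ∑ P(n) = 1
P(0) × (1.0000 + 0.62500 + 0.22222 + 0.14444 + 0.10593 + 0.021516) = 1
P(0) × 2.1191 = 1
P(0) = 1/2.1191 = 0.4719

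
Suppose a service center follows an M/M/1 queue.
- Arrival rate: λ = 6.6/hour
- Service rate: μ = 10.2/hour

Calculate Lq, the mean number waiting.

ρ = λ/μ = 6.6/10.2 = 0.6471
For M/M/1: Lq = λ²/(μ(μ-λ))
Lq = 43.56/(10.2 × 3.60)
Lq = 1.1863 customers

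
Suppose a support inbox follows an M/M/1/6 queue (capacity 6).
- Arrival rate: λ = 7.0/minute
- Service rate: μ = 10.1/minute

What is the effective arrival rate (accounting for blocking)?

ρ = λ/μ = 7.0/10.1 = 0.69307
P₀ = (1-ρ)/(1-ρ^(K+1)) = (1-0.69307)/(1-0.69307^7) = 0.30693/0.92319 = 0.3325
P_K = P₀×ρ^K = 0.33247 × 0.69307^6 = 0.33247 × 0.11083 = 0.03685
λ_eff = λ(1-P_K) = 7.0 × (1 - 0.036848) = 7.0 × 0.963152 = 6.7421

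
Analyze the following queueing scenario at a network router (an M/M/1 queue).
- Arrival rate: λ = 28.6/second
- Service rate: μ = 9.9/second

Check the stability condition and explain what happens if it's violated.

Stability requires ρ = λ/(cμ) < 1
ρ = 28.6/(1 × 9.9) = 28.6/9.90 = 2.8889
Since 2.8889 ≥ 1, the system is UNSTABLE.
Queue grows without bound. Need μ > λ = 28.6.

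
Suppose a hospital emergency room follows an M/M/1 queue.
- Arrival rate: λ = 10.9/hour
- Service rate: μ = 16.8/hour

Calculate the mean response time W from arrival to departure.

First, compute utilization: ρ = λ/μ = 10.9/16.8 = 0.6488
For M/M/1: W = 1/(μ-λ)
W = 1/(16.8-10.9) = 1/5.90
W = 0.1695 hours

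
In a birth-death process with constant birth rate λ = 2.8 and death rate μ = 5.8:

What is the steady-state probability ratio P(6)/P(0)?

For constant rates: P(n)/P(0) = (λ/μ)^n
P(6)/P(0) = (2.8/5.8)^6 = 0.4828^6 = 0.01266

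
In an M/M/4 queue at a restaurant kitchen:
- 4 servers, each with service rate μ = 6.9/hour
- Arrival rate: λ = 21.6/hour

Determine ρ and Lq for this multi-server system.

Traffic intensity: ρ = λ/(cμ) = 21.6/(4×6.9) = 0.7826
Since ρ = 0.7826 < 1, system is stable.
Offered load a = λ/μ = cρ = 21.6/6.9 = 3.1304
P₀ = [ Σₙ₌₀^3 aⁿ/n! + a^4/(4!(1-ρ)) ]⁻¹
Σ = a^0/0! + a^1/1! + a^2/2! + a^3/3! = 1.00000 + 3.13043 + 4.89981 + 5.11285 = 14.1431
a^4/(4!(1-ρ)) = 96.03259/(24 × 0.2173913) = 18.4062
P₀ = 1/(14.1431 + 18.4062) = 0.03072
Lq = P₀·a^4·ρ / (4!(1-ρ)²) = 0.030723 × 96.0326 × 0.78261 / (24 × 0.047259) = 2.0358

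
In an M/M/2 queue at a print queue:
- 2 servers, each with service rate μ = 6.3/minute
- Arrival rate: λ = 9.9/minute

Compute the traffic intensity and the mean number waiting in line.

Traffic intensity: ρ = λ/(cμ) = 9.9/(2×6.3) = 0.7857
Since ρ = 0.7857 < 1, system is stable.
Offered load a = λ/μ = cρ = 9.9/6.3 = 1.5714
P₀ = [ Σₙ₌₀^1 aⁿ/n! + a^2/(2!(1-ρ)) ]⁻¹
Σ = a^0/0! + a^1/1! = 1.0000 + 1.5714 = 2.5714
a^2/(2!(1-ρ)) = 2.46939/(2 × 0.214286) = 5.7619
P₀ = 1/(2.5714 + 5.7619) = 0.1200
Lq = P₀·a^2·ρ / (2!(1-ρ)²) = 0.120000 × 2.46939 × 0.785714 / (2 × 0.0459184) = 2.5352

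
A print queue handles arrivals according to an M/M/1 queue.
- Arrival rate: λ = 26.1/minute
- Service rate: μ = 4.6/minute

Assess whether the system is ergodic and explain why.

Stability requires ρ = λ/(cμ) < 1
ρ = 26.1/(1 × 4.6) = 26.1/4.60 = 5.6739
Since 5.6739 ≥ 1, the system is UNSTABLE.
Queue grows without bound. Need μ > λ = 26.1.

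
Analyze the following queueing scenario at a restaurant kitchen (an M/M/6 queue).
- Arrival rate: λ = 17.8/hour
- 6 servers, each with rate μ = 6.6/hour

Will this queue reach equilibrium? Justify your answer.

Stability requires ρ = λ/(cμ) < 1
ρ = 17.8/(6 × 6.6) = 17.8/39.60 = 0.4495
Since 0.4495 < 1, the system is STABLE.
The servers are busy 44.95% of the time.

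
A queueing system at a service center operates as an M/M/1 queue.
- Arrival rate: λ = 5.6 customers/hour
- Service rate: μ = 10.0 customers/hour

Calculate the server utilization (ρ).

Server utilization: ρ = λ/μ
ρ = 5.6/10.0 = 0.5600
The server is busy 56.00% of the time.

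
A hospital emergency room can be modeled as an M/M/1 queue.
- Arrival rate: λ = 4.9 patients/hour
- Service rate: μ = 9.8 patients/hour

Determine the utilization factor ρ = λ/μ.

Server utilization: ρ = λ/μ
ρ = 4.9/9.8 = 0.5000
The server is busy 50.00% of the time.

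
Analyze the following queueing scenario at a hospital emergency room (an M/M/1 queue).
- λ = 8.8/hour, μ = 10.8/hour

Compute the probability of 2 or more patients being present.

ρ = λ/μ = 8.8/10.8 = 0.8148
P(N ≥ n) = ρⁿ
P(N ≥ 2) = 0.8148^2
P(N ≥ 2) = 0.6639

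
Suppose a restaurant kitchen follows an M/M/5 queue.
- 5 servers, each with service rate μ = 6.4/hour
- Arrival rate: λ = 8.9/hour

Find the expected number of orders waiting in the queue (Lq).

Traffic intensity: ρ = λ/(cμ) = 8.9/(5×6.4) = 0.2781
Since ρ = 0.2781 < 1, system is stable.
Offered load a = λ/μ = cρ = 8.9/6.4 = 1.3906
P₀ = [ Σₙ₌₀^4 aⁿ/n! + a^5/(5!(1-ρ)) ]⁻¹
Σ = a^0/0! + a^1/1! + a^2/2! + a^3/3! + a^4/4! = 1.00000 + 1.39062 + 0.966919 + 0.448207 + 0.155822 = 3.9616
a^5/(5!(1-ρ)) = 5.2006/(120 × 0.72188) = 0.06004
P₀ = 1/(3.9616 + 0.06004) = 0.2487
Lq = P₀·a^5·ρ / (5!(1-ρ)²) = 0.2487 × 5.2006 × 0.2781 / (120 × 0.5211) = 0.005752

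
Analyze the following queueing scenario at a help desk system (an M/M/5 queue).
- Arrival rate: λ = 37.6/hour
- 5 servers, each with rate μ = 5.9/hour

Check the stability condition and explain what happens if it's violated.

Stability requires ρ = λ/(cμ) < 1
ρ = 37.6/(5 × 5.9) = 37.6/29.50 = 1.2746
Since 1.2746 ≥ 1, the system is UNSTABLE.
Need c > λ/μ = 37.6/5.9 = 6.37.
Minimum servers needed: c = 7.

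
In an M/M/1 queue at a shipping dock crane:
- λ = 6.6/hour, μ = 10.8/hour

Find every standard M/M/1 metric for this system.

Step 1: ρ = λ/μ = 6.6/10.8 = 0.6111
Step 2: L = λ/(μ-λ) = 6.6/4.20 = 1.5714
Step 3: Lq = λ²/(μ(μ-λ)) = 43.56/(10.8×4.20) = 0.9603
Step 4: W = 1/(μ-λ) = 1/4.20 = 0.238095
Step 5: Wq = λ/(μ(μ-λ)) = 6.6/(10.8×4.20) = 0.1455
Step 6: P(0) = 1-ρ = 0.3889
Verify: L = λW = 6.6×0.238095 = 1.5714 ✔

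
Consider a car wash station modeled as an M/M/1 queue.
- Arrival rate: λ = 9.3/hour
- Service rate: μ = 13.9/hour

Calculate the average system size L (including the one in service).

ρ = λ/μ = 9.3/13.9 = 0.6691
For M/M/1: L = λ/(μ-λ)
L = 9.3/(13.9-9.3) = 9.3/4.60
L = 2.0217 cars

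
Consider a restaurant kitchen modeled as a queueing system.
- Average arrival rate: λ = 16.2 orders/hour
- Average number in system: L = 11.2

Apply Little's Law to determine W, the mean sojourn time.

Little's Law: L = λW, so W = L/λ
W = 11.2/16.2 = 0.6914 hours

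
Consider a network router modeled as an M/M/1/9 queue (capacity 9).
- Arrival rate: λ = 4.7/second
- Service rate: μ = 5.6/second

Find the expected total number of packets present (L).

ρ = λ/μ = 4.7/5.6 = 0.83929
P₀ = (1-ρ)/(1-ρ^(K+1)) = (1-0.83929)/(1-0.83929^10) = 0.1607/0.8266 = 0.1944
P_K = P₀×ρ^K = 0.19443 × 0.83929^9 = 0.19443 × 0.20664 = 0.04018
L = ρ[1 - (K+1)ρ^K + Kρ^(K+1)] / [(1-ρ)(1-ρ^(K+1))]
L = 0.83929 × (1 - 10×0.2066372 + 9×0.1734285) / ((1 - 0.83929) × (1 - 0.1734285)) = 3.1242 packets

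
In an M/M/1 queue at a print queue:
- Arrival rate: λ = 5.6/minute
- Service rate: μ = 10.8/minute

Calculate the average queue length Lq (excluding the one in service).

ρ = λ/μ = 5.6/10.8 = 0.5185
For M/M/1: Lq = λ²/(μ(μ-λ))
Lq = 31.36/(10.8 × 5.20)
Lq = 0.5584 jobs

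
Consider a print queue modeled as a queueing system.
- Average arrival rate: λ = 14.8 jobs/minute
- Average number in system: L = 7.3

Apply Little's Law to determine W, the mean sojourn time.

Little's Law: L = λW, so W = L/λ
W = 7.3/14.8 = 0.4932 minutes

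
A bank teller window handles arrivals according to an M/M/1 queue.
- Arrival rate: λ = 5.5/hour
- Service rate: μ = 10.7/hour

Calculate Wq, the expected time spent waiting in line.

First, compute utilization: ρ = λ/μ = 5.5/10.7 = 0.5140
For M/M/1: Wq = λ/(μ(μ-λ))
Wq = 5.5/(10.7 × (10.7-5.5))
Wq = 5.5/(10.7 × 5.20)
Wq = 0.09885 hours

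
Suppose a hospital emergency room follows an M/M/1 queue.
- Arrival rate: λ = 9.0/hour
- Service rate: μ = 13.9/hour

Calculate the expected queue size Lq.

ρ = λ/μ = 9.0/13.9 = 0.6475
For M/M/1: Lq = λ²/(μ(μ-λ))
Lq = 81.00/(13.9 × 4.90)
Lq = 1.1893 patients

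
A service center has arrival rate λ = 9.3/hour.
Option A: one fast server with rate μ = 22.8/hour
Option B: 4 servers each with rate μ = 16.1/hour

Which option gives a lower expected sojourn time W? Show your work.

Option A: single server μ = 22.8 (M/M/1)
  ρ_A = 9.3/22.8 = 0.4079
  W_A = 1/(μ-λ) = 1/(22.8-9.3) = 1/13.50 = 0.07407

Option B: 4 servers μ = 16.1 (M/M/4)
  ρ_B = λ/(cμ) = 9.3/(4×16.1) = 0.1444
  Offered load a = λ/μ = cρ = 9.3/16.1 = 0.5776
  P₀ = [ Σₙ₌₀^3 aⁿ/n! + a^4/(4!(1-ρ)) ]⁻¹
  Σ = a^0/0! + a^1/1! + a^2/2! + a^3/3! = 1.0000 + 0.57764 + 0.16683 + 0.032123 = 1.7766
  a^4/(4!(1-ρ)) = 0.11133/(24 × 0.85559) = 0.005422
  P₀ = 1/(1.7766 + 0.005422) = 0.5612
  Lq = P₀·a^4·ρ / (4!(1-ρ)²) = 0.56116 × 0.11133 × 0.14441 / (24 × 0.73203) = 0.0005135
  Wq_B = Lq/λ = 0.0005135/9.3 = 0.00005522
  W_B = Wq_B + 1/μ = 0.00005522 + 0.06211 = 0.06217

Since W_B = 0.06217 < W_A = 0.07407, Option B (multiple servers) has the shorter time in system.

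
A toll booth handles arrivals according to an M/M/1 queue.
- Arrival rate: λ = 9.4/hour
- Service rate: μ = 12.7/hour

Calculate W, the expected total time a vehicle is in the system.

First, compute utilization: ρ = λ/μ = 9.4/12.7 = 0.7402
For M/M/1: W = 1/(μ-λ)
W = 1/(12.7-9.4) = 1/3.30
W = 0.3030 hours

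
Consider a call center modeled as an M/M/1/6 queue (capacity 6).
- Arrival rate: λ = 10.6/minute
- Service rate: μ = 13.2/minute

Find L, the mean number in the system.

ρ = λ/μ = 10.6/13.2 = 0.80303
P₀ = (1-ρ)/(1-ρ^(K+1)) = (1-0.80303)/(1-0.80303^7) = 0.19697/0.78466 = 0.2510
P_K = P₀×ρ^K = 0.251026 × 0.80303^6 = 0.251026 × 0.268158 = 0.06731
L = ρ[1 - (K+1)ρ^K + Kρ^(K+1)] / [(1-ρ)(1-ρ^(K+1))]
L = 0.80303 × (1 - 7×0.268158 + 6×0.215339) / ((1 - 0.80303) × (1 - 0.215339)) = 2.1559 calls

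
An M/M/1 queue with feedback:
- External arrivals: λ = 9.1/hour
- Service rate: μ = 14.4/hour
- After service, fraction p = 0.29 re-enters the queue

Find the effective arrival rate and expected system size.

Effective arrival rate: λ_eff = λ/(1-p) = 9.1/(1-0.29) = 9.1/0.71 = 12.816901
ρ = λ_eff/μ = 12.816901/14.4 = 0.890063
L = ρ/(1-ρ) = 0.890063/(1-0.890063) = 8.0961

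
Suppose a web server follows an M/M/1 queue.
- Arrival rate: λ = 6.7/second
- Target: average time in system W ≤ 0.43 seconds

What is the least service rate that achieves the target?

For M/M/1: W = 1/(μ-λ)
Need W ≤ 0.43, so 1/(μ-λ) ≤ 0.43
μ - λ ≥ 1/0.43 = 2.3256
μ ≥ 6.7 + 2.3256 = 9.0256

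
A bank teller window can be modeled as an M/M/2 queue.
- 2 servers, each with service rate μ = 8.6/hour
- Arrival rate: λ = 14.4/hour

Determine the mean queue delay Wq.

Traffic intensity: ρ = λ/(cμ) = 14.4/(2×8.6) = 0.8372
Since ρ = 0.8372 < 1, system is stable.
Offered load a = λ/μ = cρ = 14.4/8.6 = 1.6744
P₀ = [ Σₙ₌₀^1 aⁿ/n! + a^2/(2!(1-ρ)) ]⁻¹
Σ = a^0/0! + a^1/1! = 1.0000 + 1.6744 = 2.6744
a^2/(2!(1-ρ)) = 2.80368/(2 × 0.162791) = 8.6113
P₀ = 1/(2.6744 + 8.6113) = 0.08861
Lq = P₀·a^2·ρ / (2!(1-ρ)²) = 0.0886076 × 2.80368 × 0.837209 / (2 × 0.0265008) = 3.9241
Wq = Lq/λ = 3.9241/14.4 = 0.2725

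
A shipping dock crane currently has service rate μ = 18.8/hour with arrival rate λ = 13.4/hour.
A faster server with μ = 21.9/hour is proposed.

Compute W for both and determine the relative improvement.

System 1: ρ₁ = 13.4/18.8 = 0.7128, W₁ = 1/(18.8-13.4) = 0.18519
System 2: ρ₂ = 13.4/21.9 = 0.6119, W₂ = 1/(21.9-13.4) = 0.11765
Improvement: (W₁-W₂)/W₁ = (0.18519-0.11765)/0.18519 = 36.47%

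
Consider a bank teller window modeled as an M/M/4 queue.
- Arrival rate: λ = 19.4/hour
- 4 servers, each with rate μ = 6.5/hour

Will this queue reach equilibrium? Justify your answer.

Stability requires ρ = λ/(cμ) < 1
ρ = 19.4/(4 × 6.5) = 19.4/26.00 = 0.7462
Since 0.7462 < 1, the system is STABLE.
The servers are busy 74.62% of the time.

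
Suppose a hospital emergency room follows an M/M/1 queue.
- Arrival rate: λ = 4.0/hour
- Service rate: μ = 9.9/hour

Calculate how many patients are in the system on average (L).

ρ = λ/μ = 4.0/9.9 = 0.4040
For M/M/1: L = λ/(μ-λ)
L = 4.0/(9.9-4.0) = 4.0/5.90
L = 0.6780 patients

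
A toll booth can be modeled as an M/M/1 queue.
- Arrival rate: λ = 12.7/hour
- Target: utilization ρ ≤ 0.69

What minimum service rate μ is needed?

ρ = λ/μ, so μ = λ/ρ
μ ≥ 12.7/0.69 = 18.4058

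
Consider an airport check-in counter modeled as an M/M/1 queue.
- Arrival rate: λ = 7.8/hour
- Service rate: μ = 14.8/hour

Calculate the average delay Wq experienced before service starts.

First, compute utilization: ρ = λ/μ = 7.8/14.8 = 0.5270
For M/M/1: Wq = λ/(μ(μ-λ))
Wq = 7.8/(14.8 × (14.8-7.8))
Wq = 7.8/(14.8 × 7.00)
Wq = 0.07529 hours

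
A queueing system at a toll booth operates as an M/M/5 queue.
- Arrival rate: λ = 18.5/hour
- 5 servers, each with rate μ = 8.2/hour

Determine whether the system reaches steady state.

Stability requires ρ = λ/(cμ) < 1
ρ = 18.5/(5 × 8.2) = 18.5/41.00 = 0.4512
Since 0.4512 < 1, the system is STABLE.
The servers are busy 45.12% of the time.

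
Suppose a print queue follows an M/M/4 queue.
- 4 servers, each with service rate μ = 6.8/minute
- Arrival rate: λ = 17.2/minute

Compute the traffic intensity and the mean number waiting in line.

Traffic intensity: ρ = λ/(cμ) = 17.2/(4×6.8) = 0.6324
Since ρ = 0.6324 < 1, system is stable.
Offered load a = λ/μ = cρ = 17.2/6.8 = 2.5294
P₀ = [ Σₙ₌₀^3 aⁿ/n! + a^4/(4!(1-ρ)) ]⁻¹
Σ = a^0/0! + a^1/1! + a^2/2! + a^3/3! = 1.00000 + 2.52941 + 3.19896 + 2.69716 = 9.4255
a^4/(4!(1-ρ)) = 40.9334/(24 × 0.36765) = 4.6391
P₀ = 1/(9.4255 + 4.6391) = 0.07110
Lq = P₀·a^4·ρ / (4!(1-ρ)²) = 0.071100 × 40.9334 × 0.63235 / (24 × 0.13516) = 0.5673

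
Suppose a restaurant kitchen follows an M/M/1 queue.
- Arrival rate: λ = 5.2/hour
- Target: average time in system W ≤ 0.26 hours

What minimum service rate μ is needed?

For M/M/1: W = 1/(μ-λ)
Need W ≤ 0.26, so 1/(μ-λ) ≤ 0.26
μ - λ ≥ 1/0.26 = 3.8462
μ ≥ 5.2 + 3.8462 = 9.0462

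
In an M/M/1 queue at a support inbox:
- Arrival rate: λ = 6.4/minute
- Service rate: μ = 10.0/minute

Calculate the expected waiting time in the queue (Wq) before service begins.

First, compute utilization: ρ = λ/μ = 6.4/10.0 = 0.6400
For M/M/1: Wq = λ/(μ(μ-λ))
Wq = 6.4/(10.0 × (10.0-6.4))
Wq = 6.4/(10.0 × 3.60)
Wq = 0.1778 minutes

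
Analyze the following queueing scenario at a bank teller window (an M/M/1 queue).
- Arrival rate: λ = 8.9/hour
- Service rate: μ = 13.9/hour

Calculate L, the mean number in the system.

ρ = λ/μ = 8.9/13.9 = 0.6403
For M/M/1: L = λ/(μ-λ)
L = 8.9/(13.9-8.9) = 8.9/5.00
L = 1.7800 transactions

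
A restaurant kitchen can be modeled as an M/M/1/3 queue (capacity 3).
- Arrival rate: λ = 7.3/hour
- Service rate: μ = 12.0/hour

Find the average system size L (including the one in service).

ρ = λ/μ = 7.3/12.0 = 0.60833
P₀ = (1-ρ)/(1-ρ^(K+1)) = (1-0.60833)/(1-0.60833^4) = 0.3917/0.8631 = 0.4538
P_K = P₀×ρ^K = 0.4538 × 0.60833^3 = 0.4538 × 0.2251 = 0.1022
L = ρ[1 - (K+1)ρ^K + Kρ^(K+1)] / [(1-ρ)(1-ρ^(K+1))]
L = 0.60833 × (1 - 4×0.22512 + 3×0.13695) / ((1 - 0.60833) × (1 - 0.13695)) = 0.9185 orders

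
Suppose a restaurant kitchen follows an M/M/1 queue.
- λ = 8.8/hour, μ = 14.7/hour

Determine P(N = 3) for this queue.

ρ = λ/μ = 8.8/14.7 = 0.59864
P(n) = (1-ρ)ρⁿ
P(3) = (1-0.59864) × 0.59864^3
P(3) = 0.401360 × 0.214535
P(3) = 0.08611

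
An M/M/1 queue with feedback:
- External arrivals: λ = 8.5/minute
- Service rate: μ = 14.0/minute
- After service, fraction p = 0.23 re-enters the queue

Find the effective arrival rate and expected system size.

Effective arrival rate: λ_eff = λ/(1-p) = 8.5/(1-0.23) = 8.5/0.77 = 11.0390
ρ = λ_eff/μ = 11.0390/14.0 = 0.7885
L = ρ/(1-ρ) = 0.7885/(1-0.7885) = 3.7281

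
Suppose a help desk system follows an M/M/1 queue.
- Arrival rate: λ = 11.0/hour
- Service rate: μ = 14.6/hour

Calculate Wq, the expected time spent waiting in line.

First, compute utilization: ρ = λ/μ = 11.0/14.6 = 0.7534
For M/M/1: Wq = λ/(μ(μ-λ))
Wq = 11.0/(14.6 × (14.6-11.0))
Wq = 11.0/(14.6 × 3.60)
Wq = 0.2093 hours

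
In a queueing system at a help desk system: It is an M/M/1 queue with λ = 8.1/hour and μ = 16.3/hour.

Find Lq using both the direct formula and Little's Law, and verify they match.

Method 1 (direct): Lq = λ²/(μ(μ-λ)) = 65.61/(16.3 × 8.20) = 0.4909

Method 2 (Little's Law):
W = 1/(μ-λ) = 1/8.20 = 0.12195
Wq = W - 1/μ = 0.12195 - 0.061350 = 0.06060
Lq = λWq = 8.1 × 0.06060 = 0.4909 ✔ (matches Method 1)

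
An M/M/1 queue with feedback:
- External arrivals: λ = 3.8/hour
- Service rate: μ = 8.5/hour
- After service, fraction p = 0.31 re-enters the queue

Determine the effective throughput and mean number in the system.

Effective arrival rate: λ_eff = λ/(1-p) = 3.8/(1-0.31) = 3.8/0.69 = 5.5072
ρ = λ_eff/μ = 5.5072/8.5 = 0.64791
L = ρ/(1-ρ) = 0.64791/(1-0.64791) = 1.8402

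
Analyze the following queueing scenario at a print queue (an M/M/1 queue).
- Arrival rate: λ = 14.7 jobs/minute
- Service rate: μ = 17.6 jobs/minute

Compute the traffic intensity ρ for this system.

Server utilization: ρ = λ/μ
ρ = 14.7/17.6 = 0.8352
The server is busy 83.52% of the time.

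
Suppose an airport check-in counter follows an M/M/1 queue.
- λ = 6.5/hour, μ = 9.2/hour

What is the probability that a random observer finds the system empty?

ρ = λ/μ = 6.5/9.2 = 0.7065
P(0) = 1 - ρ = 1 - 0.7065 = 0.2935
The server is idle 29.35% of the time.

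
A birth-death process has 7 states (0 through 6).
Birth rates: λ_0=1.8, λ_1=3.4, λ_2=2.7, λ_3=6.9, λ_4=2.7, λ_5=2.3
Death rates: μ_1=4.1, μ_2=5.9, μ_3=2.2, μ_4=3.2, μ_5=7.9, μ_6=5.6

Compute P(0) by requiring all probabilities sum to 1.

Ratios P(n)/P(0) = (λ₀···λₙ₋₁)/(μ₁···μₙ):
P(1)/P(0) = (1.8)/(4.1) = 0.4390
P(2)/P(0) = (1.8×3.4)/(4.1×5.9) = 0.2530
P(3)/P(0) = (1.8×3.4×2.7)/(4.1×5.9×2.2) = 0.3105
P(4)/P(0) = (1.8×3.4×2.7×6.9)/(4.1×5.9×2.2×3.2) = 0.6695
P(5)/P(0) = (1.8×3.4×2.7×6.9×2.7)/(4.1×5.9×2.2×3.2×7.9) = 0.2288
P(6)/P(0) = (1.8×3.4×2.7×6.9×2.7×2.3)/(4.1×5.9×2.2×3.2×7.9×5.6) = 0.09398

Normalization: ∑ P(n) = 1
P(0) × (1.0000 + 0.4390 + 0.2530 + 0.3105 + 0.6695 + 0.2288 + 0.09398) = 1
P(0) × 2.9948 = 1
P(0) = 1/2.9948 = 0.3339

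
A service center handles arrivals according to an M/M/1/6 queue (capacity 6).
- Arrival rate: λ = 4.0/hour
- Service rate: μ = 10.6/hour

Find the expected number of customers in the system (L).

ρ = λ/μ = 4.0/10.6 = 0.37736
P₀ = (1-ρ)/(1-ρ^(K+1)) = (1-0.37736)/(1-0.37736^7) = 0.6226/0.9989 = 0.6233
P_K = P₀×ρ^K = 0.6233 × 0.37736^6 = 0.6233 × 0.002888 = 0.001800
L = ρ[1 - (K+1)ρ^K + Kρ^(K+1)] / [(1-ρ)(1-ρ^(K+1))]
L = 0.37736 × (1 - 7×0.002888 + 6×0.001090) / ((1 - 0.37736) × (1 - 0.001090)) = 0.5984 customers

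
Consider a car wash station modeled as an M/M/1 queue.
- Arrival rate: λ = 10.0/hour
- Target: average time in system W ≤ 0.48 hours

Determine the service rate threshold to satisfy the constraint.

For M/M/1: W = 1/(μ-λ)
Need W ≤ 0.48, so 1/(μ-λ) ≤ 0.48
μ - λ ≥ 1/0.48 = 2.0833
μ ≥ 10.0 + 2.0833 = 12.0833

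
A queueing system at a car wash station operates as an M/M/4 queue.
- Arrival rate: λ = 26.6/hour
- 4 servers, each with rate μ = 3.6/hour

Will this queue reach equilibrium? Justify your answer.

Stability requires ρ = λ/(cμ) < 1
ρ = 26.6/(4 × 3.6) = 26.6/14.40 = 1.8472
Since 1.8472 ≥ 1, the system is UNSTABLE.
Need c > λ/μ = 26.6/3.6 = 7.39.
Minimum servers needed: c = 8.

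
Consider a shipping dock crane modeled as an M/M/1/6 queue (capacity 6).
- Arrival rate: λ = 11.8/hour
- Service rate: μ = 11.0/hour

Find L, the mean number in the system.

ρ = λ/μ = 11.8/11.0 = 1.07273
P₀ = (1-ρ)/(1-ρ^(K+1)) = (1-1.07273)/(1-1.07273^7) = -0.07273/-0.6347 = 0.1146
P_K = P₀×ρ^K = 0.1146 × 1.07273^6 = 0.1146 × 1.5239 = 0.1746
L = ρ[1 - (K+1)ρ^K + Kρ^(K+1)] / [(1-ρ)(1-ρ^(K+1))]
L = 1.07273 × (1 - 7×1.523851 + 6×1.634681) / ((1 - 1.07273) × (1 - 1.634681)) = 3.2797 containers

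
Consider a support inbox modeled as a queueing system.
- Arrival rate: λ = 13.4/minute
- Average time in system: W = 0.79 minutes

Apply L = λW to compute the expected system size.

Little's Law: L = λW
L = 13.4 × 0.79 = 10.5860 emails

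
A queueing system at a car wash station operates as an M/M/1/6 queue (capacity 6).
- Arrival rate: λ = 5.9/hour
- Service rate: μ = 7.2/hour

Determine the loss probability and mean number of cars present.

ρ = λ/μ = 5.9/7.2 = 0.819444
P₀ = (1-ρ)/(1-ρ^(K+1)) = (1-0.819444)/(1-0.819444^7) = 0.18056/0.75190 = 0.2401
P_K = P₀×ρ^K = 0.240134 × 0.819444^6 = 0.240134 × 0.302772 = 0.07271
Blocking probability P_6 = 0.07271 (7.27%)
L = ρ[1 - (K+1)ρ^K + Kρ^(K+1)] / [(1-ρ)(1-ρ^(K+1))]
L = 0.819444 × (1 - 7×0.3027720 + 6×0.2481047) / ((1 - 0.819444) × (1 - 0.2481047)) = 2.2286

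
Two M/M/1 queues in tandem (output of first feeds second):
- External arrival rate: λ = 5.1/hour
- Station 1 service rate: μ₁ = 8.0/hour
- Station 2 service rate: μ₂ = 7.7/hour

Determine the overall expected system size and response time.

By Jackson's theorem, each station behaves as independent M/M/1.
Station 1: ρ₁ = 5.1/8.0 = 0.6375, L₁ = ρ₁/(1-ρ₁) = λ/(μ₁-λ) = 5.1/2.90 = 1.75862
Station 2: ρ₂ = 5.1/7.7 = 0.6623, L₂ = ρ₂/(1-ρ₂) = λ/(μ₂-λ) = 5.1/2.60 = 1.96154
Total: L = L₁ + L₂ = 1.75862 + 1.96154 = 3.72016
W = L/λ = 3.72016/5.1 = 0.7294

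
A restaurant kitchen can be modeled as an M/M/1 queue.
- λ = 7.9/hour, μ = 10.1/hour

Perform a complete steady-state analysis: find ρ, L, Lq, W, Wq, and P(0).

Step 1: ρ = λ/μ = 7.9/10.1 = 0.7822
Step 2: L = λ/(μ-λ) = 7.9/2.20 = 3.5909
Step 3: Lq = λ²/(μ(μ-λ)) = 62.41/(10.1×2.20) = 2.8087
Step 4: W = 1/(μ-λ) = 1/2.20 = 0.45455
Step 5: Wq = λ/(μ(μ-λ)) = 7.9/(10.1×2.20) = 0.3555
Step 6: P(0) = 1-ρ = 0.2178
Verify: L = λW = 7.9×0.45455 = 3.5909 ✔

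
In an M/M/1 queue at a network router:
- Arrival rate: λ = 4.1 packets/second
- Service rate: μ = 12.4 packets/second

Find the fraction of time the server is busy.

Server utilization: ρ = λ/μ
ρ = 4.1/12.4 = 0.3306
The server is busy 33.06% of the time.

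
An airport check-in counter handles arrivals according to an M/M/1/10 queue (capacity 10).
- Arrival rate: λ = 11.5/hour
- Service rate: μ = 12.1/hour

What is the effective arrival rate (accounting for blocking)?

ρ = λ/μ = 11.5/12.1 = 0.950413
P₀ = (1-ρ)/(1-ρ^(K+1)) = (1-0.950413)/(1-0.950413^11) = 0.04959/0.4285 = 0.1157
P_K = P₀×ρ^K = 0.11573 × 0.950413^10 = 0.11573 × 0.60134 = 0.06959
λ_eff = λ(1-P_K) = 11.5 × (1 - 0.06959) = 11.5 × 0.93041 = 10.6997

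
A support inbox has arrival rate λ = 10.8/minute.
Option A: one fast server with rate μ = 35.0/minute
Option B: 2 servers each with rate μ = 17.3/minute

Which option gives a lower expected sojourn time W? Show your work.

Option A: single server μ = 35.0 (M/M/1)
  ρ_A = 10.8/35.0 = 0.3086
  W_A = 1/(μ-λ) = 1/(35.0-10.8) = 1/24.20 = 0.04132

Option B: 2 servers μ = 17.3 (M/M/2)
  ρ_B = λ/(cμ) = 10.8/(2×17.3) = 0.3121
  Offered load a = λ/μ = cρ = 10.8/17.3 = 0.6243
  P₀ = [ Σₙ₌₀^1 aⁿ/n! + a^2/(2!(1-ρ)) ]⁻¹
  Σ = a^0/0! + a^1/1! = 1.0000 + 0.6243 = 1.6243
  a^2/(2!(1-ρ)) = 0.3897/(2 × 0.6879) = 0.2833
  P₀ = 1/(1.6243 + 0.2833) = 0.5242
  Lq = P₀·a^2·ρ / (2!(1-ρ)²) = 0.52423 × 0.38972 × 0.31214 / (2 × 0.47315) = 0.06739
  Wq_B = Lq/λ = 0.06739/10.8 = 0.006240
  W_B = Wq_B + 1/μ = 0.006240 + 0.05780 = 0.06404

Since W_A = 0.04132 < W_B = 0.06404, Option A (single fast server) has the shorter time in system.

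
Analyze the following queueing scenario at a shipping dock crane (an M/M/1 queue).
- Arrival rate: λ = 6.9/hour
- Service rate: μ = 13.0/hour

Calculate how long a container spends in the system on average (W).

First, compute utilization: ρ = λ/μ = 6.9/13.0 = 0.5308
For M/M/1: W = 1/(μ-λ)
W = 1/(13.0-6.9) = 1/6.10
W = 0.1639 hours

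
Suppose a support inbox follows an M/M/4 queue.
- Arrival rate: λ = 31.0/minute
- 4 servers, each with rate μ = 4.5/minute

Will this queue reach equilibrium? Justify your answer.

Stability requires ρ = λ/(cμ) < 1
ρ = 31.0/(4 × 4.5) = 31.0/18.00 = 1.7222
Since 1.7222 ≥ 1, the system is UNSTABLE.
Need c > λ/μ = 31.0/4.5 = 6.89.
Minimum servers needed: c = 7.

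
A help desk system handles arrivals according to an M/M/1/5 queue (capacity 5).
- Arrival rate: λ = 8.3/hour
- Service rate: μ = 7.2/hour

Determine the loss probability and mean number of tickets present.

ρ = λ/μ = 8.3/7.2 = 1.1528
P₀ = (1-ρ)/(1-ρ^(K+1)) = (1-1.1528)/(1-1.1528^6) = -0.1528/-1.3471 = 0.1134
P_K = P₀×ρ^K = 0.1134 × 1.1528^5 = 0.1134 × 2.0360 = 0.2309
Blocking probability P_5 = 0.2309 (23.09%)
L = ρ[1 - (K+1)ρ^K + Kρ^(K+1)] / [(1-ρ)(1-ρ^(K+1))]
L = 1.1528 × (1 - 6×2.035963 + 5×2.347058) / ((1 - 1.1528) × (1 - 2.347058)) = 2.9096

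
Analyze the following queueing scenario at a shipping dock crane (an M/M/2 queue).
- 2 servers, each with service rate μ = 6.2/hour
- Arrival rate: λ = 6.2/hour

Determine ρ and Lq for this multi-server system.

Traffic intensity: ρ = λ/(cμ) = 6.2/(2×6.2) = 0.5000
Since ρ = 0.5000 < 1, system is stable.
Offered load a = λ/μ = cρ = 6.2/6.2 = 1.0000
P₀ = [ Σₙ₌₀^1 aⁿ/n! + a^2/(2!(1-ρ)) ]⁻¹
Σ = a^0/0! + a^1/1! = 1.0000 + 1.0000 = 2.0000
a^2/(2!(1-ρ)) = 1.0000/(2 × 0.5000) = 1.0000
P₀ = 1/(2.0000 + 1.0000) = 0.3333
Lq = P₀·a^2·ρ / (2!(1-ρ)²) = 0.3333 × 1.0000 × 0.5000 / (2 × 0.2500) = 0.3333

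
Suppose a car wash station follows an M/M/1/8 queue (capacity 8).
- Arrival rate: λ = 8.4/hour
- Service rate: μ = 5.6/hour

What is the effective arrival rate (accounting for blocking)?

ρ = λ/μ = 8.4/5.6 = 1.5000
P₀ = (1-ρ)/(1-ρ^(K+1)) = (1-1.5000)/(1-1.5000^9) = -0.5000/-37.4434 = 0.01335
P_K = P₀×ρ^K = 0.013354 × 1.5000^8 = 0.013354 × 25.6289 = 0.3422
λ_eff = λ(1-P_K) = 8.4 × (1 - 0.34224) = 8.4 × 0.65776 = 5.5252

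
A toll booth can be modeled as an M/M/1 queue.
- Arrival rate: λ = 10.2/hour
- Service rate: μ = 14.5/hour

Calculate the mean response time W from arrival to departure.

First, compute utilization: ρ = λ/μ = 10.2/14.5 = 0.7034
For M/M/1: W = 1/(μ-λ)
W = 1/(14.5-10.2) = 1/4.30
W = 0.2326 hours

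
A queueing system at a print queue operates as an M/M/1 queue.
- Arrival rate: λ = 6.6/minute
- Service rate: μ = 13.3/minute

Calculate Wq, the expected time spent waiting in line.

First, compute utilization: ρ = λ/μ = 6.6/13.3 = 0.4962
For M/M/1: Wq = λ/(μ(μ-λ))
Wq = 6.6/(13.3 × (13.3-6.6))
Wq = 6.6/(13.3 × 6.70)
Wq = 0.07407 minutes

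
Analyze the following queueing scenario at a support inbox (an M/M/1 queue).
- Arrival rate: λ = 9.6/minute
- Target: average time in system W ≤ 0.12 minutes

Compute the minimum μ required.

For M/M/1: W = 1/(μ-λ)
Need W ≤ 0.12, so 1/(μ-λ) ≤ 0.12
μ - λ ≥ 1/0.12 = 8.3333
μ ≥ 9.6 + 8.3333 = 17.9333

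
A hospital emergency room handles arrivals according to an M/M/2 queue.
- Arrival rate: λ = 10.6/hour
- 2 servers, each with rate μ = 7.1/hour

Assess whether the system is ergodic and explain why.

Stability requires ρ = λ/(cμ) < 1
ρ = 10.6/(2 × 7.1) = 10.6/14.20 = 0.7465
Since 0.7465 < 1, the system is STABLE.
The servers are busy 74.65% of the time.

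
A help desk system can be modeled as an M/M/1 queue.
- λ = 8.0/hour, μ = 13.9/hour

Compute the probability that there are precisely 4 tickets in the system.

ρ = λ/μ = 8.0/13.9 = 0.57554
P(n) = (1-ρ)ρⁿ
P(4) = (1-0.57554) × 0.57554^4
P(4) = 0.4245 × 0.1097
P(4) = 0.04657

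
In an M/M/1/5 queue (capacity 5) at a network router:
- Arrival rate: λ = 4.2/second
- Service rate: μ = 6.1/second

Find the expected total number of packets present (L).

ρ = λ/μ = 4.2/6.1 = 0.688525
P₀ = (1-ρ)/(1-ρ^(K+1)) = (1-0.688525)/(1-0.688525^6) = 0.3115/0.8935 = 0.3486
P_K = P₀×ρ^K = 0.348617 × 0.688525^5 = 0.348617 × 0.154739 = 0.05394
L = ρ[1 - (K+1)ρ^K + Kρ^(K+1)] / [(1-ρ)(1-ρ^(K+1))]
L = 0.688525 × (1 - 6×0.1547386 + 5×0.1065414) / ((1 - 0.688525) × (1 - 0.1065414)) = 1.4951 packets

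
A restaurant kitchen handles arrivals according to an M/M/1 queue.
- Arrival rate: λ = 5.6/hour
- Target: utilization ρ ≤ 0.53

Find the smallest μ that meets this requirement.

ρ = λ/μ, so μ = λ/ρ
μ ≥ 5.6/0.53 = 10.5660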